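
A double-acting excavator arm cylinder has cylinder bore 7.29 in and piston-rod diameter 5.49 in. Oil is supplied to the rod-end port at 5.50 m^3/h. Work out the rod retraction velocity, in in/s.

v ≈ 5.16 in/s

Rod-side annular area A_ann = π/4 × (7.29² − 5.49²) = 18.07 in^2
Flow into the rod-end port fills the annular volume.
v = Q / A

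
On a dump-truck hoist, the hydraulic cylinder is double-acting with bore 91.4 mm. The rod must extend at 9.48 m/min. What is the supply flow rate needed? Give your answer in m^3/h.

Cap-side area A_cap = π/4 × (91.4 mm)² = 6561 mm^2
Q = A × v

Q ≈ 3.73 m^3/h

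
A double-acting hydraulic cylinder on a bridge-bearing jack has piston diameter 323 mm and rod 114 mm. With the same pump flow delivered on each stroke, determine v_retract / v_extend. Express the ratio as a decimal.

v_ret/v_ext ≈ 1.14

Cap-side area A_cap = π/4 × (323 mm)² = 81940 mm^2
Rod-side annular area A_ann = π/4 × (323² − 114²) = 71730 mm^2
For equal Q, v ∝ 1/A, so v_ret/v_ext = A_cap/A_ann.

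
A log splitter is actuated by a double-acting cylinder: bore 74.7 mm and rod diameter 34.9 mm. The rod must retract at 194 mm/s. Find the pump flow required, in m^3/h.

Q ≈ 2.39 m^3/h

Rod-side annular area A_ann = π/4 × (74.7² − 34.9²) = 3426 mm^2
Q = A × v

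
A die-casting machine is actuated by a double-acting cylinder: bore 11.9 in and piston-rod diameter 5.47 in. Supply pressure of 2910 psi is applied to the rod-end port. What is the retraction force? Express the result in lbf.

Rod-side annular area A_ann = π/4 × (11.9² − 5.47²) = 87.72 in^2
On retraction the pressure acts on the annular area (bore minus rod).
F = P × A_ann

F ≈ 2.55e5 lbf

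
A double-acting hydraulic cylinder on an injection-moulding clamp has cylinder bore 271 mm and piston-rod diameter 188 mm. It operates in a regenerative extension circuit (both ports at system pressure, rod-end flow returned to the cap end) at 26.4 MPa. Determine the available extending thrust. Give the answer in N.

F ≈ 7.33e5 N

With equal pressure on both faces, forces on the annular region cancel; the net push is pressure × rod cross-section.
Rod cross-section A_rod = π/4 × (188 mm)² = 27760 mm^2
F = P × A_rod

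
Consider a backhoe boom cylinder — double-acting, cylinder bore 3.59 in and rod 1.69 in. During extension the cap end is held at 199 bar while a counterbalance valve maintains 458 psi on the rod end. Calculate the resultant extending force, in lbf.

F ≈ 25600 lbf

Cap-side area A_cap = π/4 × (3.59 in)² = 10.12 in^2
Rod-side annular area A_ann = π/4 × (3.59² − 1.69²) = 7.879 in^2
Net thrust = P_cap·A_cap − P_rod·A_ann = 29220 lbf − 3609 lbf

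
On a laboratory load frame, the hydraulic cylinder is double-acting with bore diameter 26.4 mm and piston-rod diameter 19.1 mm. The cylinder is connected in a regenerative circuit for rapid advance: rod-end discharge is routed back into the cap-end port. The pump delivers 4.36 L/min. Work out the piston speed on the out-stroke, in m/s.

In regeneration the rod-end outflow joins the pump flow into the cap end, so the net volume the pump must supply per unit advance equals the rod cross-section area.
Rod cross-section A_rod = π/4 × (19.1 mm)² = 286.5 mm^2
v = Q_pump / A_rod

v ≈ 0.254 m/s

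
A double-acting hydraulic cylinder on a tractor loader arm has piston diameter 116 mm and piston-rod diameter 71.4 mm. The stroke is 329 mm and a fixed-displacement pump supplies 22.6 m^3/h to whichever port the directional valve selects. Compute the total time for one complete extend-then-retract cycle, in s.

Cap-side area A_cap = π/4 × (116 mm)² = 10570 mm^2
Rod-side annular area A_ann = π/4 × (116² − 71.4²) = 6564 mm^2
t_ext = A_cap·L/Q = 0.5539 s
t_ret = A_ann·L/Q = 0.3440 s
t_cycle = t_ext + t_ret

t ≈ 0.898 s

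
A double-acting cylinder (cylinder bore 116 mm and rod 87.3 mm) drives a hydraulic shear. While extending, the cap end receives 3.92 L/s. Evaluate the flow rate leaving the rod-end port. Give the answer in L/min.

Cap-side area A_cap = π/4 × (116 mm)² = 10570 mm^2
Rod-side annular area A_ann = π/4 × (116² − 87.3²) = 4583 mm^2
Piston speed v = Q_in/A_cap; rod-end outflow Q_out = v × A_ann = Q_in × A_ann/A_cap.

Q_out ≈ 102 L/min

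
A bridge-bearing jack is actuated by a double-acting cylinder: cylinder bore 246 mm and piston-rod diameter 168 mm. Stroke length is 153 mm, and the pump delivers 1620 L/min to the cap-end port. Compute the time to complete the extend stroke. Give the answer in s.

Cap-side area A_cap = π/4 × (246 mm)² = 47530 mm^2
Swept volume V = A × L; t = V / Q = A·L / Q

t ≈ 0.269 s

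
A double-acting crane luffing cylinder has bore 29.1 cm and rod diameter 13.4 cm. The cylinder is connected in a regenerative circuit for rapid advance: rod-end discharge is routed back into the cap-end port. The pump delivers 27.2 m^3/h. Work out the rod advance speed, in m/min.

v ≈ 32.1 m/min

In regeneration the rod-end outflow joins the pump flow into the cap end, so the net volume the pump must supply per unit advance equals the rod cross-section area.
Rod cross-section A_rod = π/4 × (13.4 cm)² = 141.0 cm^2
v = Q_pump / A_rod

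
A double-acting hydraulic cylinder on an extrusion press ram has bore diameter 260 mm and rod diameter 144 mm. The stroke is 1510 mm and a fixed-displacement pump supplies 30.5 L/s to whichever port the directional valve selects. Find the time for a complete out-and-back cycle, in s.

t ≈ 4.45 s

Cap-side area A_cap = π/4 × (260 mm)² = 53090 mm^2
Rod-side annular area A_ann = π/4 × (260² − 144²) = 36810 mm^2
t_ext = A_cap·L/Q = 2.629 s
t_ret = A_ann·L/Q = 1.822 s
t_cycle = t_ext + t_ret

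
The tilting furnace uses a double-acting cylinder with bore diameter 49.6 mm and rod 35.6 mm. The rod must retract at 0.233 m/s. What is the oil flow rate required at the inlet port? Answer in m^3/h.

Q ≈ 0.786 m^3/h

Rod-side annular area A_ann = π/4 × (49.6² − 35.6²) = 936.8 mm^2
Q = A × v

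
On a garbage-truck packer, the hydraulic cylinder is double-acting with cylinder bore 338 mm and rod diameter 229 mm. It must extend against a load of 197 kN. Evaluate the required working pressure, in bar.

P ≈ 22.0 bar

Cap-side area A_cap = π/4 × (338 mm)² = 89730 mm^2
P = F / A = 197 kN / A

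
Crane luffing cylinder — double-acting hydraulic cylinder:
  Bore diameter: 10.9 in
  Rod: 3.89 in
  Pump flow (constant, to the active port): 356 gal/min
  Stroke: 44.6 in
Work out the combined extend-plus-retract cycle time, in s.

t ≈ 5.69 s

Cap-side area A_cap = π/4 × (10.9 in)² = 93.31 in^2
Rod-side annular area A_ann = π/4 × (10.9² − 3.89²) = 81.43 in^2
t_ext = A_cap·L/Q = 3.036 s
t_ret = A_ann·L/Q = 2.650 s
t_cycle = t_ext + t_ret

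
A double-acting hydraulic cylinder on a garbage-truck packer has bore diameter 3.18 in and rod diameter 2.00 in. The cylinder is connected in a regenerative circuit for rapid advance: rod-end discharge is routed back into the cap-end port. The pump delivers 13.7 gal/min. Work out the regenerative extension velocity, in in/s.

v ≈ 16.8 in/s

In regeneration the rod-end outflow joins the pump flow into the cap end, so the net volume the pump must supply per unit advance equals the rod cross-section area.
Rod cross-section A_rod = π/4 × (2.00 in)² = 3.142 in^2
v = Q_pump / A_rod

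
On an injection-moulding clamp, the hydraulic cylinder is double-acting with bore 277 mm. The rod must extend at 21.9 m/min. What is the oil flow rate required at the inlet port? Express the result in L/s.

Cap-side area A_cap = π/4 × (277 mm)² = 60260 mm^2
Q = A × v

Q ≈ 22.0 L/s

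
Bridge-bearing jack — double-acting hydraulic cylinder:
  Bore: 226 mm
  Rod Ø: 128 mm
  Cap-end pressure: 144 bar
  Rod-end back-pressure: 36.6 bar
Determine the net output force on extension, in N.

F ≈ 4.78e5 N

Cap-side area A_cap = π/4 × (226 mm)² = 40110 mm^2
Rod-side annular area A_ann = π/4 × (226² − 128²) = 27250 mm^2
Net thrust = P_cap·A_cap − P_rod·A_ann = 5.777e5 N − 99720 N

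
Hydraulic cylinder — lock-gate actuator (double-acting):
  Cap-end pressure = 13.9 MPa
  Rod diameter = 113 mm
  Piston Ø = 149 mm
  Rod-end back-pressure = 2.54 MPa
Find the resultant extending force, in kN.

Cap-side area A_cap = π/4 × (149 mm)² = 17440 mm^2
Rod-side annular area A_ann = π/4 × (149² − 113²) = 7408 mm^2
Net thrust = P_cap·A_cap − P_rod·A_ann = 242.4 kN − 18.82 kN

F ≈ 224 kN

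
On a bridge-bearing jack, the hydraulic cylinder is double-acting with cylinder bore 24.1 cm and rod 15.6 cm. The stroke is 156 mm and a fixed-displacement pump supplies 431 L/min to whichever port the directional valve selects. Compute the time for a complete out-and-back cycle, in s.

t ≈ 1.57 s

Cap-side area A_cap = π/4 × (24.1 cm)² = 456.2 cm^2
Rod-side annular area A_ann = π/4 × (24.1² − 15.6²) = 265.0 cm^2
t_ext = A_cap·L/Q = 0.9907 s
t_ret = A_ann·L/Q = 0.5756 s
t_cycle = t_ext + t_ret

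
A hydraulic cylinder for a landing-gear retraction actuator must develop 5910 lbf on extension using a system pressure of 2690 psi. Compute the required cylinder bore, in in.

Extension force acts on the full piston face: F = P × (π/4)D².
D = √(4F / (πP)) = √(4 × 5910 lbf / (π × 2690 psi))

D ≈ 1.67 in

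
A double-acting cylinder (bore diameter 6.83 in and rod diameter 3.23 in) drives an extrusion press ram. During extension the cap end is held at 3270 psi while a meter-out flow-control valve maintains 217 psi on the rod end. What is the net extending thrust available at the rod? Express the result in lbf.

F ≈ 1.14e5 lbf

Cap-side area A_cap = π/4 × (6.83 in)² = 36.64 in^2
Rod-side annular area A_ann = π/4 × (6.83² − 3.23²) = 28.44 in^2
Net thrust = P_cap·A_cap − P_rod·A_ann = 1.198e5 lbf − 6172 lbf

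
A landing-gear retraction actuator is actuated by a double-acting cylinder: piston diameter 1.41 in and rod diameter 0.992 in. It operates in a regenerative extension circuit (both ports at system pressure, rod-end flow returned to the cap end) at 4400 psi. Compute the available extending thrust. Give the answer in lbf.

With equal pressure on both faces, forces on the annular region cancel; the net push is pressure × rod cross-section.
Rod cross-section A_rod = π/4 × (0.992 in)² = 0.7729 in^2
F = P × A_rod

F ≈ 3400 lbf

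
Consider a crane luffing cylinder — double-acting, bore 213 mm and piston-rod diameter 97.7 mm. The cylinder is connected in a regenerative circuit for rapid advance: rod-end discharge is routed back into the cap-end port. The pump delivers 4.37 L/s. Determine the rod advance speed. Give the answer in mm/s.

v ≈ 583 mm/s

In regeneration the rod-end outflow joins the pump flow into the cap end, so the net volume the pump must supply per unit advance equals the rod cross-section area.
Rod cross-section A_rod = π/4 × (97.7 mm)² = 7497 mm^2
v = Q_pump / A_rod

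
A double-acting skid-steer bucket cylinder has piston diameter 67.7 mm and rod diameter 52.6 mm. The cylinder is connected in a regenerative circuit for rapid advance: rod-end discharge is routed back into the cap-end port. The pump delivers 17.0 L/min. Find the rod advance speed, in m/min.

v ≈ 7.82 m/min

In regeneration the rod-end outflow joins the pump flow into the cap end, so the net volume the pump must supply per unit advance equals the rod cross-section area.
Rod cross-section A_rod = π/4 × (52.6 mm)² = 2173 mm^2
v = Q_pump / A_rod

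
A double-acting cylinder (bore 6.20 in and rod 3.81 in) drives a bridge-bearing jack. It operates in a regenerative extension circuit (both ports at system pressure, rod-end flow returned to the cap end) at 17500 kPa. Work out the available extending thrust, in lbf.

F ≈ 28900 lbf

With equal pressure on both faces, forces on the annular region cancel; the net push is pressure × rod cross-section.
Rod cross-section A_rod = π/4 × (3.81 in)² = 11.40 in^2
F = P × A_rod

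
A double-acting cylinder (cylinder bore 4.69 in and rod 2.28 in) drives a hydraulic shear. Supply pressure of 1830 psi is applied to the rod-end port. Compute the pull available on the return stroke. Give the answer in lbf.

F ≈ 24100 lbf

Rod-side annular area A_ann = π/4 × (4.69² − 2.28²) = 13.19 in^2
On retraction the pressure acts on the annular area (bore minus rod).
F = P × A_ann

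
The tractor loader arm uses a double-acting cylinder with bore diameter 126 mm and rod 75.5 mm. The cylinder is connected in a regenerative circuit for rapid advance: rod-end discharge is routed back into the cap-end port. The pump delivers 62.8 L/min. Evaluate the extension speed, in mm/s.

v ≈ 234 mm/s

In regeneration the rod-end outflow joins the pump flow into the cap end, so the net volume the pump must supply per unit advance equals the rod cross-section area.
Rod cross-section A_rod = π/4 × (75.5 mm)² = 4477 mm^2
v = Q_pump / A_rod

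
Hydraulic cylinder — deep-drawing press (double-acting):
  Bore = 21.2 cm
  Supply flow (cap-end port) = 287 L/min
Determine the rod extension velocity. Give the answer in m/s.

Cap-side area A_cap = π/4 × (21.2 cm)² = 353.0 cm^2
v = Q / A

v ≈ 0.136 m/s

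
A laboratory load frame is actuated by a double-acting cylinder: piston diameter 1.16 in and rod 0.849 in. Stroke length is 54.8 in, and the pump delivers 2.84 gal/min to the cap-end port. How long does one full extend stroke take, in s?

t ≈ 5.30 s

Cap-side area A_cap = π/4 × (1.16 in)² = 1.057 in^2
Swept volume V = A × L; t = V / Q = A·L / Q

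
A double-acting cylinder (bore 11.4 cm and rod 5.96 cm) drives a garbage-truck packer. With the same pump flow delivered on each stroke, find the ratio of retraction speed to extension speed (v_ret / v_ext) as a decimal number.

v_ret/v_ext ≈ 1.38

Cap-side area A_cap = π/4 × (11.4 cm)² = 102.1 cm^2
Rod-side annular area A_ann = π/4 × (11.4² − 5.96²) = 74.17 cm^2
For equal Q, v ∝ 1/A, so v_ret/v_ext = A_cap/A_ann.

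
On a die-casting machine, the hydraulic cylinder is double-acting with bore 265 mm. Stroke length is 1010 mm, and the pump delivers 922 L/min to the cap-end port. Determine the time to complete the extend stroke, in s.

t ≈ 3.63 s

Cap-side area A_cap = π/4 × (265 mm)² = 55150 mm^2
Swept volume V = A × L; t = V / Q = A·L / Q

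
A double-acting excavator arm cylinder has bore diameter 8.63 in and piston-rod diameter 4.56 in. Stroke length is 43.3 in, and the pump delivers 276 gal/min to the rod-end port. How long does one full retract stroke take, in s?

Rod-side annular area A_ann = π/4 × (8.63² − 4.56²) = 42.16 in^2
Swept volume V = A × L; t = V / Q = A·L / Q

t ≈ 1.72 s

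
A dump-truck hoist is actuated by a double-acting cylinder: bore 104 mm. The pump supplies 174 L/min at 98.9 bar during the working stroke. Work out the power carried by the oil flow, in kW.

Hydraulic power = P × Q

W ≈ 28.7 kW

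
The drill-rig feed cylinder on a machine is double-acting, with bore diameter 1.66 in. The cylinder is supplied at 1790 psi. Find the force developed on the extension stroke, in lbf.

F ≈ 3870 lbf

Cap-side area A_cap = π/4 × (1.66 in)² = 2.164 in^2
F = P × A_cap = 1790 psi × A_cap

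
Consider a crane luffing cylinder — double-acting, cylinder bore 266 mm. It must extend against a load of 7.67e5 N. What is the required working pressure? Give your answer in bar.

Cap-side area A_cap = π/4 × (266 mm)² = 55570 mm^2
P = F / A = 7.67e5 N / A

P ≈ 138 bar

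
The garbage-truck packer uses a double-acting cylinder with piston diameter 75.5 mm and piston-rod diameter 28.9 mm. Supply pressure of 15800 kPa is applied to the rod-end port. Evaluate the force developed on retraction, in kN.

F ≈ 60.4 kN

Rod-side annular area A_ann = π/4 × (75.5² − 28.9²) = 3821 mm^2
On retraction the pressure acts on the annular area (bore minus rod).
F = P × A_ann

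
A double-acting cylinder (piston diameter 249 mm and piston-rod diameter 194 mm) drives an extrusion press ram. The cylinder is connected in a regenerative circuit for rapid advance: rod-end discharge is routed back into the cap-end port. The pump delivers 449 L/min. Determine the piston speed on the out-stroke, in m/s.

v ≈ 0.253 m/s

In regeneration the rod-end outflow joins the pump flow into the cap end, so the net volume the pump must supply per unit advance equals the rod cross-section area.
Rod cross-section A_rod = π/4 × (194 mm)² = 29560 mm^2
v = Q_pump / A_rod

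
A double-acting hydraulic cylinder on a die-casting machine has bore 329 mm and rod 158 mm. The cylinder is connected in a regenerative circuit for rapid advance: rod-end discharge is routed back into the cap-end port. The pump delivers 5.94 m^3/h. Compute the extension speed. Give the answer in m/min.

In regeneration the rod-end outflow joins the pump flow into the cap end, so the net volume the pump must supply per unit advance equals the rod cross-section area.
Rod cross-section A_rod = π/4 × (158 mm)² = 19610 mm^2
v = Q_pump / A_rod

v ≈ 5.05 m/min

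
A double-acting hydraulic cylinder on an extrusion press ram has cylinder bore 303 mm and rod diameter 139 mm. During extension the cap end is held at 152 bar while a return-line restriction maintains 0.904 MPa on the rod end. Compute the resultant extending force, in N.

Cap-side area A_cap = π/4 × (303 mm)² = 72110 mm^2
Rod-side annular area A_ann = π/4 × (303² − 139²) = 56930 mm^2
Net thrust = P_cap·A_cap − P_rod·A_ann = 1.096e6 N − 51470 N

F ≈ 1.04e6 N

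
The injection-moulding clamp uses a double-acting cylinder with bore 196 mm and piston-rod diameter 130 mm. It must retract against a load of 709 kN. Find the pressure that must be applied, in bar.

P ≈ 420 bar

Rod-side annular area A_ann = π/4 × (196² − 130²) = 16900 mm^2
Retraction: pressure acts on the annular area.
P = F / A = 709 kN / A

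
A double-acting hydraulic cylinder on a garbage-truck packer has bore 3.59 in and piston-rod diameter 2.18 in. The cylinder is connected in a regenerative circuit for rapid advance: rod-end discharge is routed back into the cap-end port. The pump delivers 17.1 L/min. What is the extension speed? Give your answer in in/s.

In regeneration the rod-end outflow joins the pump flow into the cap end, so the net volume the pump must supply per unit advance equals the rod cross-section area.
Rod cross-section A_rod = π/4 × (2.18 in)² = 3.733 in^2
v = Q_pump / A_rod

v ≈ 4.66 in/s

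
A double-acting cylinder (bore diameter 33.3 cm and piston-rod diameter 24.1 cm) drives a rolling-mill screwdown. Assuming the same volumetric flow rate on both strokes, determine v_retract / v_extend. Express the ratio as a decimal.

v_ret/v_ext ≈ 2.10

Cap-side area A_cap = π/4 × (33.3 cm)² = 870.9 cm^2
Rod-side annular area A_ann = π/4 × (33.3² − 24.1²) = 414.8 cm^2
For equal Q, v ∝ 1/A, so v_ret/v_ext = A_cap/A_ann.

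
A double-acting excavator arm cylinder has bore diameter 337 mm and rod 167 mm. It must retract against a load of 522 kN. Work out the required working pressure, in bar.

Rod-side annular area A_ann = π/4 × (337² − 167²) = 67290 mm^2
Retraction: pressure acts on the annular area.
P = F / A = 522 kN / A

P ≈ 77.6 bar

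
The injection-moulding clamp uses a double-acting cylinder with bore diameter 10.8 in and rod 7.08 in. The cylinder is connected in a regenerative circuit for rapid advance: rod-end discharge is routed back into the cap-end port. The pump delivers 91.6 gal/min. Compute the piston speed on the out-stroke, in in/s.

v ≈ 8.96 in/s

In regeneration the rod-end outflow joins the pump flow into the cap end, so the net volume the pump must supply per unit advance equals the rod cross-section area.
Rod cross-section A_rod = π/4 × (7.08 in)² = 39.37 in^2
v = Q_pump / A_rod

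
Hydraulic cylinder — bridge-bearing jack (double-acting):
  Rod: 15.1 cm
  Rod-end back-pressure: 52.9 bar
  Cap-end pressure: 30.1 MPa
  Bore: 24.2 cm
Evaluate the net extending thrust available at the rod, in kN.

F ≈ 1240 kN

Cap-side area A_cap = π/4 × (24.2 cm)² = 460.0 cm^2
Rod-side annular area A_ann = π/4 × (24.2² − 15.1²) = 280.9 cm^2
Net thrust = P_cap·A_cap − P_rod·A_ann = 1384 kN − 148.6 kN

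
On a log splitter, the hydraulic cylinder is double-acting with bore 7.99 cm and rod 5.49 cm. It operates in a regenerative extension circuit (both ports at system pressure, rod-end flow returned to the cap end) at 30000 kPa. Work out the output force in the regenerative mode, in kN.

With equal pressure on both faces, forces on the annular region cancel; the net push is pressure × rod cross-section.
Rod cross-section A_rod = π/4 × (5.49 cm)² = 23.67 cm^2
F = P × A_rod

F ≈ 71.0 kN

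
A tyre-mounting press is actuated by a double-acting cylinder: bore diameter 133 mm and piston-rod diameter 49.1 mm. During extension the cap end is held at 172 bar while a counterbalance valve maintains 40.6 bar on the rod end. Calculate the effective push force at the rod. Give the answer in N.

Cap-side area A_cap = π/4 × (133 mm)² = 13890 mm^2
Rod-side annular area A_ann = π/4 × (133² − 49.1²) = 12000 mm^2
Net thrust = P_cap·A_cap − P_rod·A_ann = 2.390e5 N − 48720 N

F ≈ 1.90e5 N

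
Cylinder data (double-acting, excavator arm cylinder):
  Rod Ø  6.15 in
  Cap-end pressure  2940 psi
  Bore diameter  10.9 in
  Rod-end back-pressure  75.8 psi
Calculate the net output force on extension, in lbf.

F ≈ 2.70e5 lbf

Cap-side area A_cap = π/4 × (10.9 in)² = 93.31 in^2
Rod-side annular area A_ann = π/4 × (10.9² − 6.15²) = 63.61 in^2
Net thrust = P_cap·A_cap − P_rod·A_ann = 2.743e5 lbf − 4821 lbf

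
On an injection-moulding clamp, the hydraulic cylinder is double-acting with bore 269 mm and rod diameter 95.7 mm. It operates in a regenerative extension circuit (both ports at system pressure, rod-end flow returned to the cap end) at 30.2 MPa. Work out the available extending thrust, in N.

F ≈ 2.17e5 N

With equal pressure on both faces, forces on the annular region cancel; the net push is pressure × rod cross-section.
Rod cross-section A_rod = π/4 × (95.7 mm)² = 7193 mm^2
F = P × A_rod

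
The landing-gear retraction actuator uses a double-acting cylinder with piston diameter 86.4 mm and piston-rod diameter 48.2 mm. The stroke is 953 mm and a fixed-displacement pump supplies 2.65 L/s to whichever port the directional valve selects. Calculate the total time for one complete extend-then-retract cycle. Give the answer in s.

t ≈ 3.56 s

Cap-side area A_cap = π/4 × (86.4 mm)² = 5863 mm^2
Rod-side annular area A_ann = π/4 × (86.4² − 48.2²) = 4038 mm^2
t_ext = A_cap·L/Q = 2.108 s
t_ret = A_ann·L/Q = 1.452 s
t_cycle = t_ext + t_ret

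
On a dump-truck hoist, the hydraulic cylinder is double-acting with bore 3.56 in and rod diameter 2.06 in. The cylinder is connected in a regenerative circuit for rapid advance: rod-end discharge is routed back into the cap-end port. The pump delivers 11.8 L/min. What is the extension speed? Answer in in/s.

v ≈ 3.60 in/s

In regeneration the rod-end outflow joins the pump flow into the cap end, so the net volume the pump must supply per unit advance equals the rod cross-section area.
Rod cross-section A_rod = π/4 × (2.06 in)² = 3.333 in^2
v = Q_pump / A_rod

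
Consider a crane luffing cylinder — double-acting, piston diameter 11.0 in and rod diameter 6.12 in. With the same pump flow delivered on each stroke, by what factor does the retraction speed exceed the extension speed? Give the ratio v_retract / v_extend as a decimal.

v_ret/v_ext ≈ 1.45

Cap-side area A_cap = π/4 × (11.0 in)² = 95.03 in^2
Rod-side annular area A_ann = π/4 × (11.0² − 6.12²) = 65.62 in^2
For equal Q, v ∝ 1/A, so v_ret/v_ext = A_cap/A_ann.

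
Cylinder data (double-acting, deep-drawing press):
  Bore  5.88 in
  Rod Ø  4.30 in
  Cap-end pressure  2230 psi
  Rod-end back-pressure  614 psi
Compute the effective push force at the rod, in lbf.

F ≈ 52800 lbf

Cap-side area A_cap = π/4 × (5.88 in)² = 27.15 in^2
Rod-side annular area A_ann = π/4 × (5.88² − 4.30²) = 12.63 in^2
Net thrust = P_cap·A_cap − P_rod·A_ann = 60550 lbf − 7756 lbf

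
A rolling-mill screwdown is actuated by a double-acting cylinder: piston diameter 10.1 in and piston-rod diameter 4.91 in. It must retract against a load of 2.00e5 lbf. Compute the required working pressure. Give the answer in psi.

P ≈ 3270 psi

Rod-side annular area A_ann = π/4 × (10.1² − 4.91²) = 61.18 in^2
Retraction: pressure acts on the annular area.
P = F / A = 2.00e5 lbf / A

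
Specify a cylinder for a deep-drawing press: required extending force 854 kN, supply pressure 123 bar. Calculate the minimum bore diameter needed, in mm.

Extension force acts on the full piston face: F = P × (π/4)D².
D = √(4F / (πP)) = √(4 × 854 kN / (π × 123 bar))

D ≈ 297 mm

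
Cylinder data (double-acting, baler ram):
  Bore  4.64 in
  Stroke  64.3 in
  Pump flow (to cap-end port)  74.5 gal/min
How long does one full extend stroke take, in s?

t ≈ 3.79 s

Cap-side area A_cap = π/4 × (4.64 in)² = 16.91 in^2
Swept volume V = A × L; t = V / Q = A·L / Q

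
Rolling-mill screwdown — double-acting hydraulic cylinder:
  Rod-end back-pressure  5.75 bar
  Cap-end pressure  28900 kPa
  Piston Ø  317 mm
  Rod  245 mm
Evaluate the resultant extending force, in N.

Cap-side area A_cap = π/4 × (317 mm)² = 78920 mm^2
Rod-side annular area A_ann = π/4 × (317² − 245²) = 31780 mm^2
Net thrust = P_cap·A_cap − P_rod·A_ann = 2.281e6 N − 18270 N

F ≈ 2.26e6 N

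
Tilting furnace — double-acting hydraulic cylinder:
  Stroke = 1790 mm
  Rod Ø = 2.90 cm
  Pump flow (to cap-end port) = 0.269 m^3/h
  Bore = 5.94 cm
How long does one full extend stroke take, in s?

t ≈ 66.4 s

Cap-side area A_cap = π/4 × (5.94 cm)² = 27.71 cm^2
Swept volume V = A × L; t = V / Q = A·L / Q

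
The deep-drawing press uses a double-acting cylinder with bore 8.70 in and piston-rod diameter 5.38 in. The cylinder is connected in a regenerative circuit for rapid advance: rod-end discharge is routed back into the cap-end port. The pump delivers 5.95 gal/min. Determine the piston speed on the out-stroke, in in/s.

v ≈ 1.01 in/s

In regeneration the rod-end outflow joins the pump flow into the cap end, so the net volume the pump must supply per unit advance equals the rod cross-section area.
Rod cross-section A_rod = π/4 × (5.38 in)² = 22.73 in^2
v = Q_pump / A_rod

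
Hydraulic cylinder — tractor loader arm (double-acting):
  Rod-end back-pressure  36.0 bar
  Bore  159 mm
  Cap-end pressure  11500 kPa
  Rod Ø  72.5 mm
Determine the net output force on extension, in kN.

Cap-side area A_cap = π/4 × (159 mm)² = 19860 mm^2
Rod-side annular area A_ann = π/4 × (159² − 72.5²) = 15730 mm^2
Net thrust = P_cap·A_cap − P_rod·A_ann = 228.3 kN − 56.62 kN

F ≈ 172 kN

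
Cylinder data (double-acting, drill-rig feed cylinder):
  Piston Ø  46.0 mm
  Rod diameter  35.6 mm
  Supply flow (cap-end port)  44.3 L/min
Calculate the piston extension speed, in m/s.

v ≈ 0.444 m/s

Cap-side area A_cap = π/4 × (46.0 mm)² = 1662 mm^2
v = Q / A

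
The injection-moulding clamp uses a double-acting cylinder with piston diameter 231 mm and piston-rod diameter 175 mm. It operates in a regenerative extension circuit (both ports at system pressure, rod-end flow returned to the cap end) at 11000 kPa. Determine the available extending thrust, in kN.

With equal pressure on both faces, forces on the annular region cancel; the net push is pressure × rod cross-section.
Rod cross-section A_rod = π/4 × (175 mm)² = 24050 mm^2
F = P × A_rod

F ≈ 265 kN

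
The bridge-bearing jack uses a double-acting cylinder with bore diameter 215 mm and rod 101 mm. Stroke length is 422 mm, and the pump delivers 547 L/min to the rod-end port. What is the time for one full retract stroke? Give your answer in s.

t ≈ 1.31 s

Rod-side annular area A_ann = π/4 × (215² − 101²) = 28290 mm^2
Swept volume V = A × L; t = V / Q = A·L / Q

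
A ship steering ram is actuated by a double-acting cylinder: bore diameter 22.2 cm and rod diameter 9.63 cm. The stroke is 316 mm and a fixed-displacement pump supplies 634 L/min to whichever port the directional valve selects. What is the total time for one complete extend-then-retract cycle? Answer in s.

Cap-side area A_cap = π/4 × (22.2 cm)² = 387.1 cm^2
Rod-side annular area A_ann = π/4 × (22.2² − 9.63²) = 314.2 cm^2
t_ext = A_cap·L/Q = 1.158 s
t_ret = A_ann·L/Q = 0.9397 s
t_cycle = t_ext + t_ret

t ≈ 2.10 s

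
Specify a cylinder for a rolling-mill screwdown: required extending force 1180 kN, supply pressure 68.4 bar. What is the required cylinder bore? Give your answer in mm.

Extension force acts on the full piston face: F = P × (π/4)D².
D = √(4F / (πP)) = √(4 × 1180 kN / (π × 68.4 bar))

D ≈ 469 mm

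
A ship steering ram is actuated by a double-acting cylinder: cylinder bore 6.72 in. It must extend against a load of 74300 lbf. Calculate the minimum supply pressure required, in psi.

Cap-side area A_cap = π/4 × (6.72 in)² = 35.47 in^2
P = F / A = 74300 lbf / A

P ≈ 2090 psi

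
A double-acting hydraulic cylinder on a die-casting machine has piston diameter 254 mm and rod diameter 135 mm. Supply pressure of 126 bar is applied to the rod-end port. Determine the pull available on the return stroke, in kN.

Rod-side annular area A_ann = π/4 × (254² − 135²) = 36360 mm^2
On retraction the pressure acts on the annular area (bore minus rod).
F = P × A_ann

F ≈ 458 kN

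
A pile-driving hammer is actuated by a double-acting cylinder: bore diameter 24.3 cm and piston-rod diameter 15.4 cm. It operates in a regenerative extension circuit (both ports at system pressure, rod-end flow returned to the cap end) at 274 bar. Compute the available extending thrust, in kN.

F ≈ 510 kN

With equal pressure on both faces, forces on the annular region cancel; the net push is pressure × rod cross-section.
Rod cross-section A_rod = π/4 × (15.4 cm)² = 186.3 cm^2
F = P × A_rod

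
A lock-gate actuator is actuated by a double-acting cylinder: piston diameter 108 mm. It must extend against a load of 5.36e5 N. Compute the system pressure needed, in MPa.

Cap-side area A_cap = π/4 × (108 mm)² = 9161 mm^2
P = F / A = 5.36e5 N / A

P ≈ 58.5 MPa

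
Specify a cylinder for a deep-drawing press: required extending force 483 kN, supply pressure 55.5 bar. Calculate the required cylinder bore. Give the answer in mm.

D ≈ 333 mm

Extension force acts on the full piston face: F = P × (π/4)D².
D = √(4F / (πP)) = √(4 × 483 kN / (π × 55.5 bar))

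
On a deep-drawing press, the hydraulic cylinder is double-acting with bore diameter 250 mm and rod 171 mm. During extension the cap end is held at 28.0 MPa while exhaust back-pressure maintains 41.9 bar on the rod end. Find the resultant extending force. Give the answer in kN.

Cap-side area A_cap = π/4 × (250 mm)² = 49090 mm^2
Rod-side annular area A_ann = π/4 × (250² − 171²) = 26120 mm^2
Net thrust = P_cap·A_cap − P_rod·A_ann = 1374 kN − 109.4 kN

F ≈ 1260 kN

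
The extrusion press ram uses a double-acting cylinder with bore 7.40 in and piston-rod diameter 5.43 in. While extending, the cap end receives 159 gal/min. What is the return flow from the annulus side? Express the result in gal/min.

Cap-side area A_cap = π/4 × (7.40 in)² = 43.01 in^2
Rod-side annular area A_ann = π/4 × (7.40² − 5.43²) = 19.85 in^2
Piston speed v = Q_in/A_cap; rod-end outflow Q_out = v × A_ann = Q_in × A_ann/A_cap.

Q_out ≈ 73.4 gal/min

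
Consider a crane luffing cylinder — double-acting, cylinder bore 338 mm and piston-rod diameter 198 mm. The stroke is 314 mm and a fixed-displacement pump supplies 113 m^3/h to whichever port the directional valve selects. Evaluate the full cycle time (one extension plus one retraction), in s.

Cap-side area A_cap = π/4 × (338 mm)² = 89730 mm^2
Rod-side annular area A_ann = π/4 × (338² − 198²) = 58940 mm^2
t_ext = A_cap·L/Q = 0.8976 s
t_ret = A_ann·L/Q = 0.5896 s
t_cycle = t_ext + t_ret

t ≈ 1.49 s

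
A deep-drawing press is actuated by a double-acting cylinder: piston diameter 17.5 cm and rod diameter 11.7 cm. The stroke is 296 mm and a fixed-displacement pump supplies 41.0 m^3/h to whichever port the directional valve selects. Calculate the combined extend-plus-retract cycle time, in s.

t ≈ 0.971 s

Cap-side area A_cap = π/4 × (17.5 cm)² = 240.5 cm^2
Rod-side annular area A_ann = π/4 × (17.5² − 11.7²) = 133.0 cm^2
t_ext = A_cap·L/Q = 0.6251 s
t_ret = A_ann·L/Q = 0.3457 s
t_cycle = t_ext + t_ret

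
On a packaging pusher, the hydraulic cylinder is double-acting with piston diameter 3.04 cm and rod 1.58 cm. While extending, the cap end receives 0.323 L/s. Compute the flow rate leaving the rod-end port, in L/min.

Q_out ≈ 14.1 L/min

Cap-side area A_cap = π/4 × (3.04 cm)² = 7.258 cm^2
Rod-side annular area A_ann = π/4 × (3.04² − 1.58²) = 5.298 cm^2
Piston speed v = Q_in/A_cap; rod-end outflow Q_out = v × A_ann = Q_in × A_ann/A_cap.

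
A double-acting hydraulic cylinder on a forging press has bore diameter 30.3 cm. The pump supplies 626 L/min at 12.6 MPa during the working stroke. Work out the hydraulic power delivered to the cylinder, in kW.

W ≈ 131 kW

Hydraulic power = P × Q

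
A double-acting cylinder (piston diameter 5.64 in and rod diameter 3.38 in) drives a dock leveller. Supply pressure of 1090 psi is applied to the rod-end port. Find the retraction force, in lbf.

F ≈ 17500 lbf

Rod-side annular area A_ann = π/4 × (5.64² − 3.38²) = 16.01 in^2
On retraction the pressure acts on the annular area (bore minus rod).
F = P × A_ann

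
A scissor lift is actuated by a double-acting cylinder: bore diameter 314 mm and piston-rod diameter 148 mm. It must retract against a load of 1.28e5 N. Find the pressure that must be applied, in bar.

P ≈ 21.3 bar

Rod-side annular area A_ann = π/4 × (314² − 148²) = 60230 mm^2
Retraction: pressure acts on the annular area.
P = F / A = 1.28e5 N / A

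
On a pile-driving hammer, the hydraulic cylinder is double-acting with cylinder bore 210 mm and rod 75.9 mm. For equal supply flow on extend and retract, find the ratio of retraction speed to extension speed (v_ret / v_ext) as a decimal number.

Cap-side area A_cap = π/4 × (210 mm)² = 34640 mm^2
Rod-side annular area A_ann = π/4 × (210² − 75.9²) = 30110 mm^2
For equal Q, v ∝ 1/A, so v_ret/v_ext = A_cap/A_ann.

v_ret/v_ext ≈ 1.15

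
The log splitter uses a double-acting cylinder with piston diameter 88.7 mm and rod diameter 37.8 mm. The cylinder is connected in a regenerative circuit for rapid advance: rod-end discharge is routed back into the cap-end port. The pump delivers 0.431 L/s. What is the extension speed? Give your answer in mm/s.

v ≈ 384 mm/s

In regeneration the rod-end outflow joins the pump flow into the cap end, so the net volume the pump must supply per unit advance equals the rod cross-section area.
Rod cross-section A_rod = π/4 × (37.8 mm)² = 1122 mm^2
v = Q_pump / A_rod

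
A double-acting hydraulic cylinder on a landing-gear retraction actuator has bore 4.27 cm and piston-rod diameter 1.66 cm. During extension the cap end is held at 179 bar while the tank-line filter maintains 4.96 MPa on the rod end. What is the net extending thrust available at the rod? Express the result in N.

F ≈ 19600 N

Cap-side area A_cap = π/4 × (4.27 cm)² = 14.32 cm^2
Rod-side annular area A_ann = π/4 × (4.27² − 1.66²) = 12.16 cm^2
Net thrust = P_cap·A_cap − P_rod·A_ann = 25630 N − 6029 N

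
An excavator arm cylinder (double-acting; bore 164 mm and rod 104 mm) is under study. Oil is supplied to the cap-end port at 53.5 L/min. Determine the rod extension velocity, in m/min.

v ≈ 2.53 m/min

Cap-side area A_cap = π/4 × (164 mm)² = 21120 mm^2
v = Q / A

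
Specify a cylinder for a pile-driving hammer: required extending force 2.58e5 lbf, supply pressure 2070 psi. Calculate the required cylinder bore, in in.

D ≈ 12.6 in

Extension force acts on the full piston face: F = P × (π/4)D².
D = √(4F / (πP)) = √(4 × 2.58e5 lbf / (π × 2070 psi))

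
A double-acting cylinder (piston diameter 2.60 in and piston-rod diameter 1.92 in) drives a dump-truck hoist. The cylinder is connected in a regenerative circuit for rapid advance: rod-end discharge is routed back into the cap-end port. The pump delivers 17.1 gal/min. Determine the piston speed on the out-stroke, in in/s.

v ≈ 22.7 in/s

In regeneration the rod-end outflow joins the pump flow into the cap end, so the net volume the pump must supply per unit advance equals the rod cross-section area.
Rod cross-section A_rod = π/4 × (1.92 in)² = 2.895 in^2
v = Q_pump / A_rod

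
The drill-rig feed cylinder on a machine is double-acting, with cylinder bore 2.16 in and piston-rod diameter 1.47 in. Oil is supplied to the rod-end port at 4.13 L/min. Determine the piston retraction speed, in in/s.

Rod-side annular area A_ann = π/4 × (2.16² − 1.47²) = 1.967 in^2
Flow into the rod-end port fills the annular volume.
v = Q / A

v ≈ 2.14 in/s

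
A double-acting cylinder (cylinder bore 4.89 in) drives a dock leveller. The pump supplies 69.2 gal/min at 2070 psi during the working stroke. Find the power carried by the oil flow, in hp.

W ≈ 83.6 hp

Hydraulic power = P × Q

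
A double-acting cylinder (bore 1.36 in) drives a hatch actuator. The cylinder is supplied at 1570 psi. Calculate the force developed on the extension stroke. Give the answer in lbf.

F ≈ 2280 lbf

Cap-side area A_cap = π/4 × (1.36 in)² = 1.453 in^2
F = P × A_cap = 1570 psi × A_cap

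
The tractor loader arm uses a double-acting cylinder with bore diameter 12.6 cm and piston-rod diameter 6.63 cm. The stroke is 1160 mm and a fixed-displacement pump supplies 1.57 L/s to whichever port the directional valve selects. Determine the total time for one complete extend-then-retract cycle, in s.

t ≈ 15.9 s

Cap-side area A_cap = π/4 × (12.6 cm)² = 124.7 cm^2
Rod-side annular area A_ann = π/4 × (12.6² − 6.63²) = 90.17 cm^2
t_ext = A_cap·L/Q = 9.213 s
t_ret = A_ann·L/Q = 6.662 s
t_cycle = t_ext + t_ret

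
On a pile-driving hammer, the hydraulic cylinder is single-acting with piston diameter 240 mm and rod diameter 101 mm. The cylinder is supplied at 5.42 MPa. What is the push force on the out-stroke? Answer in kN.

Cap-side area A_cap = π/4 × (240 mm)² = 45240 mm^2
F = P × A_cap = 5.42 MPa × A_cap

F ≈ 245 kN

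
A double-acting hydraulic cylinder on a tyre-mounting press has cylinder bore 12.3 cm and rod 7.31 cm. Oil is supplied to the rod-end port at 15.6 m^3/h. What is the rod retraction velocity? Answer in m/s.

Rod-side annular area A_ann = π/4 × (12.3² − 7.31²) = 76.85 cm^2
Flow into the rod-end port fills the annular volume.
v = Q / A

v ≈ 0.564 m/s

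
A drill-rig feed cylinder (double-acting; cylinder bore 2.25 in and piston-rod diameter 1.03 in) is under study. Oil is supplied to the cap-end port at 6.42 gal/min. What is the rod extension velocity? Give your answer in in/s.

v ≈ 6.22 in/s

Cap-side area A_cap = π/4 × (2.25 in)² = 3.976 in^2
v = Q / A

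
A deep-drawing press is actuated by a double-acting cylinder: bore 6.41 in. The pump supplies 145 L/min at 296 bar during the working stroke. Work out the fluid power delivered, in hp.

W ≈ 95.9 hp

Hydraulic power = P × Q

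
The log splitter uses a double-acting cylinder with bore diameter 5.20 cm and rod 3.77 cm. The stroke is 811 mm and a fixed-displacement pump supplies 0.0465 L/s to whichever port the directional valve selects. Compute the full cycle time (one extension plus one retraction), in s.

t ≈ 54.6 s

Cap-side area A_cap = π/4 × (5.20 cm)² = 21.24 cm^2
Rod-side annular area A_ann = π/4 × (5.20² − 3.77²) = 10.07 cm^2
t_ext = A_cap·L/Q = 37.04 s
t_ret = A_ann·L/Q = 17.57 s
t_cycle = t_ext + t_ret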